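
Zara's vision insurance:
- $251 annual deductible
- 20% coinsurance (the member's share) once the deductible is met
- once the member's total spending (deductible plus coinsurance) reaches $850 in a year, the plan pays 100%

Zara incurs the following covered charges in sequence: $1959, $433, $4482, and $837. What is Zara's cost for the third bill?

Claim 1 ($1959): deductible takes $251, $1708 remains; member's 20% is $341.60. Member pays $592.60; OOP now $592.60.
Claim 2 ($433): deductible met; 20% of $433 = $86.60. Cost to member: $86.60. OOP to date $679.20.
Claim 3 ($4482): 20% coinsurance on $4482 = $896.40. OOP would hit $1575.60 > $850, so the cap limits the member to $850 − $679.20 = $170.80.

$170.80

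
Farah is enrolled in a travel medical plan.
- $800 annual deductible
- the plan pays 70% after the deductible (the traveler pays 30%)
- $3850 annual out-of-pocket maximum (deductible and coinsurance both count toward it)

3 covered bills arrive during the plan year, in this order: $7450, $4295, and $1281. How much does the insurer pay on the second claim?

Claim 1 ($7450): $800 to deductible, leaving $6650; coinsurance $6650 × 30% = $1995. Traveler pays $2795; OOP now $2795. Insurer: $7450 − $2795 = $4655.
Claim 2 ($4295): 30% coinsurance on $4295 = $1288.50. That would push OOP to $4083.50, over the $3850 cap, so traveler pays $3850 − $2795 = $1055. Insurer: $4295 − $1055 = $3240.

$3240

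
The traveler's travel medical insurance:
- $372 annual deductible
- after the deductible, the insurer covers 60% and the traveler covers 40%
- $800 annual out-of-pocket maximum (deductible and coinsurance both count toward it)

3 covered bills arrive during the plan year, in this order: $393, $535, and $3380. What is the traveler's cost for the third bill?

Claim 1 ($393): $372 finishes the deductible; $21 goes to coinsurance; 40% of $21 = $8.40. Traveler pays $380.40; OOP now $380.40.
Claim 2 ($535): 40% coinsurance on $535 = $214. Cost to traveler: $214. OOP to date $594.40.
Claim 3 ($3380): 40% coinsurance on $3380 = $1352. Adding that to $594.40 gives $1946.40, past the $800 cap; traveler pays only $800 − $594.40 = $205.60.

$205.60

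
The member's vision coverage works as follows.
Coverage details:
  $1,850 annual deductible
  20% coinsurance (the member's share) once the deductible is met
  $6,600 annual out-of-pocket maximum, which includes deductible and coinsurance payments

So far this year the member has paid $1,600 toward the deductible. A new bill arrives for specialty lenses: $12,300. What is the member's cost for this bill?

$1,600 of the $1,850 deductible is already met, leaving $250.
After the $250 deductible portion, $12,300 − $250 = $12,050 is subject to coinsurance.
Member's 20% share of $12,050 is $2,410.
That puts the member's cost at $250 + $2,410 = $2,660 before any cap.
Total out-of-pocket so far would be $1,600 + $2,660 = $4,260, below the $6,600 cap — no reduction.

$2,660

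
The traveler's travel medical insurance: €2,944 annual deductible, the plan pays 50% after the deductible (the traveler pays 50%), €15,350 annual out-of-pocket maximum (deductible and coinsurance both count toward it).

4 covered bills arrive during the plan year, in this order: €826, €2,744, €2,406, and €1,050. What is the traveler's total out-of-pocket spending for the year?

Claim 1 (€826): fully absorbed by the deductible. Traveler pays €826; OOP now €826.
Claim 2 (€2,744): €2,118 finishes the deductible; €626 goes to coinsurance; coinsurance €626 × 50% = €313. Cost to traveler: €2,431. OOP to date €3,257.
Claim 3 (€2,406): deductible already satisfied, so traveler's share is 50% × €2,406 = €1,203. Traveler owes €1,203 (running OOP €4,460).
Claim 4 (€1,050): deductible met; 50% of €1,050 = €525. Traveler owes €525 (running OOP €4,985).
Total paid by the traveler: €826 + €2,431 + €1,203 + €525 = €4,985.

€4,985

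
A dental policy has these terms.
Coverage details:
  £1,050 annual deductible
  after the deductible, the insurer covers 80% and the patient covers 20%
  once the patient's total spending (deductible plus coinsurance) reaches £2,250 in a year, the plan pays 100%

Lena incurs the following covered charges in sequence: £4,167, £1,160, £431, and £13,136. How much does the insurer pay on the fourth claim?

£12,877.60

Bill 1, £4,167: deductible takes £1,050, £3,117 remains; patient's 20% is £623.40. Patient pays £1,673.40; OOP now £1,673.40. Insurer: £4,167 − £1,673.40 = £2,493.60.
Bill 2, £1,160: deductible already satisfied, so patient's share is 20% × £1,160 = £232. Patient owes £232 (running OOP £1,905.40). Insurer: £1,160 − £232 = £928.
Bill 3, £431: deductible met; 20% of £431 = £86.20. Patient owes £86.20 (running OOP £1,991.60). Plan pays £431 − £86.20 = £344.80.
Bill 4, £13,136: deductible already satisfied, so patient's share is 20% × £13,136 = £2,627.20. OOP would hit £4,618.80 > £2,250, so the cap limits the patient to £2,250 − £1,991.60 = £258.40. Plan pays £13,136 − £258.40 = £12,877.60.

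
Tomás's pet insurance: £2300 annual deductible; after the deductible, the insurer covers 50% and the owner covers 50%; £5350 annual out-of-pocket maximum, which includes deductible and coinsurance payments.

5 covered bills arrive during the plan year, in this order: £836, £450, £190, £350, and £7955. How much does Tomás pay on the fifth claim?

Claim 1 — £836: fully absorbed by the deductible. Owner owes £836 (running OOP £836).
Claim 2 — £450: all of it applies to the deductible. Cost to owner: £450. OOP to date £1286.
Claim 3 — £190: fully absorbed by the deductible. Owner pays £190; OOP now £1476.
Claim 4 — £350: fully absorbed by the deductible. Cost to owner: £350. OOP to date £1826.
Claim 5 — £7955: £474 finishes the deductible; £7481 goes to coinsurance; 50% of £7481 = £3740.50. Claim cost before the cap: £474 + £3740.50 = £4214.50. OOP would hit £6040.50 > £5350, so the cap limits the owner to £5350 − £1826 = £3524.

£3524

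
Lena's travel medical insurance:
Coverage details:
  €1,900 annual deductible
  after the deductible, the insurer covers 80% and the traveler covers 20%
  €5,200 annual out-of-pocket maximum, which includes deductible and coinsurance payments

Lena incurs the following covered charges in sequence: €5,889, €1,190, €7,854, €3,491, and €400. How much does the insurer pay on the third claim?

Claim 1 (€5,889): €1,900 to deductible, leaving €3,989; 20% of €3,989 = €797.80. Traveler owes €2,697.80 (running OOP €2,697.80). Plan pays €5,889 − €2,697.80 = €3,191.20.
Claim 2 (€1,190): 20% coinsurance on €1,190 = €238. Traveler owes €238 (running OOP €2,935.80). Plan pays €1,190 − €238 = €952.
Claim 3 (€7,854): deductible already satisfied, so traveler's share is 20% × €7,854 = €1,570.80. Traveler owes €1,570.80 (running OOP €4,506.60). Plan pays €7,854 − €1,570.80 = €6,283.20.

€6,283.20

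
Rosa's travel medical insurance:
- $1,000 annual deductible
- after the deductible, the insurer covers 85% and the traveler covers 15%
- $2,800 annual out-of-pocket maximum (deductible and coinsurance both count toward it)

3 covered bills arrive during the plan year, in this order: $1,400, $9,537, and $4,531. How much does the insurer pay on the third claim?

$4,221.55

#1 ($1,400): $1,000 finishes the deductible; $400 goes to coinsurance; traveler's 15% is $60. Cost to traveler: $1,060. OOP to date $1,060. Plan pays $1,400 − $1,060 = $340.
#2 ($9,537): deductible met; 15% of $9,537 = $1,430.55. Traveler pays $1,430.55; OOP now $2,490.55. Insurer: $9,537 − $1,430.55 = $8,106.45.
#3 ($4,531): 15% coinsurance on $4,531 = $679.65. That would push OOP to $3,170.20, over the $2,800 cap, so traveler pays $2,800 − $2,490.55 = $309.45. Plan pays $4,531 − $309.45 = $4,221.55.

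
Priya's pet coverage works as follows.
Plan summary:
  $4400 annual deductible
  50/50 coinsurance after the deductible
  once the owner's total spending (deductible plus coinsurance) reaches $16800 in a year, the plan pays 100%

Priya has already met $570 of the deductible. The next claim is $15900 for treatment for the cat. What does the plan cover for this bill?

$6035

Deductible still to meet: $4400 − $570 = $3830.
That leaves $15900 − $3830 = $12070 for coinsurance.
Owner's 50% share of $12070 is $6035.
That puts the owner's cost at $3830 + $6035 = $9865 before any cap.
Total out-of-pocket so far would be $570 + $9865 = $10435, below the $16800 cap — no reduction.
Insurer pays the balance: $15900 − $9865 = $6035.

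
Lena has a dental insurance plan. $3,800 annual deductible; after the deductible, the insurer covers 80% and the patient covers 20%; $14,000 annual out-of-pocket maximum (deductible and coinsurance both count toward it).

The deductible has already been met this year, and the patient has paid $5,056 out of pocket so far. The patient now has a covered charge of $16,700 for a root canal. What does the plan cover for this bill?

The deductible is already satisfied, so the full bill goes to coinsurance.
Patient's 20% share of $16,700 is $3,340.
Cumulative spending $5,056 + $3,340 = $8,396 stays under the $14,000 maximum.
Insurer pays the balance: $16,700 − $3,340 = $13,360.

$13,360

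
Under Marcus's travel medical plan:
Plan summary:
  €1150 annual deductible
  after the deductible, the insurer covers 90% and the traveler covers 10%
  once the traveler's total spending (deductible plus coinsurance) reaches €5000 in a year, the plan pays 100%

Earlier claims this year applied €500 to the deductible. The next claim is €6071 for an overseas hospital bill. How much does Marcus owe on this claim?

€1192.10

Deductible still to meet: €1150 − €500 = €650.
After the €650 deductible portion, €6071 − €650 = €5421 is subject to coinsurance.
Coinsurance: €5421 × 10% = €542.10.
So the traveler owes €650 + €542.10 = €1192.10 before any cap.
Cumulative spending €500 + €1192.10 = €1692.10 stays under the €5000 maximum.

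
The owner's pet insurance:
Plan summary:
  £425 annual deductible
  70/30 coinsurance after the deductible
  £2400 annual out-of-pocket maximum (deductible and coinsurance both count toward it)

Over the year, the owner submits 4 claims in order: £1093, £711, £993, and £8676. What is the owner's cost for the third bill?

£297.90

Bill 1, £1093: £425 to deductible, leaving £668; owner's 30% is £200.40. Owner pays £625.40; OOP now £625.40.
Bill 2, £711: 30% coinsurance on £711 = £213.30. Cost to owner: £213.30. OOP to date £838.70.
Bill 3, £993: deductible met; 30% of £993 = £297.90. Owner pays £297.90; OOP now £1136.60.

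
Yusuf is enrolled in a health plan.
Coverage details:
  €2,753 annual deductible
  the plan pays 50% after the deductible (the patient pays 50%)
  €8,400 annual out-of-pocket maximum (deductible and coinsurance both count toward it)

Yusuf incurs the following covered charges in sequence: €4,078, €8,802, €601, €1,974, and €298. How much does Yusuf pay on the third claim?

€300.50

Claim 1 — €4,078: €2,753 finishes the deductible; €1,325 goes to coinsurance; 50% of €1,325 = €662.50. Cost to patient: €3,415.50. OOP to date €3,415.50.
Claim 2 — €8,802: deductible met; 50% of €8,802 = €4,401. Patient pays €4,401; OOP now €7,816.50.
Claim 3 — €601: 50% coinsurance on €601 = €300.50. Cost to patient: €300.50. OOP to date €8,117.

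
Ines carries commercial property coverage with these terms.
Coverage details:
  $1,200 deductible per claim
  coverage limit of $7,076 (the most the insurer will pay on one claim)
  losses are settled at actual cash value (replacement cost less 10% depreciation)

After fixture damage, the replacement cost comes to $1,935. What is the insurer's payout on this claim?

$541.50

At 10% depreciation, ACV = $1,935 − $193.50 = $1,741.50.
Subtract the deductible: $1,741.50 − $1,200 = $541.50.
$541.50 is within the $7,076 limit, so the insurer pays $541.50.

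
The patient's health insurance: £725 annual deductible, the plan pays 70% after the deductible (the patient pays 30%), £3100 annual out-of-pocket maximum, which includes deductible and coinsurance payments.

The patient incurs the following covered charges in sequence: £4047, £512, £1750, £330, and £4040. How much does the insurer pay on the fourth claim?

£231

#1 (£4047): £725 to deductible, leaving £3322; patient's 30% is £996.60. Cost to patient: £1721.60. OOP to date £1721.60. Insurer: £4047 − £1721.60 = £2325.40.
#2 (£512): 30% coinsurance on £512 = £153.60. Cost to patient: £153.60. OOP to date £1875.20. Insurer: £512 − £153.60 = £358.40.
#3 (£1750): 30% coinsurance on £1750 = £525. Cost to patient: £525. OOP to date £2400.20. Insurer: £1750 − £525 = £1225.
#4 (£330): 30% coinsurance on £330 = £99. Cost to patient: £99. OOP to date £2499.20. Plan pays £330 − £99 = £231.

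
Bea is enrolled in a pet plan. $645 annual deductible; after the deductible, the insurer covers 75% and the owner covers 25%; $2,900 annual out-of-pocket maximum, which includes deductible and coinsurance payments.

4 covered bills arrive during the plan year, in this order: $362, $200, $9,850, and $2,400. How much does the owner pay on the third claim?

#1 ($362): all of it applies to the deductible. Cost to owner: $362. OOP to date $362.
#2 ($200): entire amount goes to the deductible. Owner pays $200; OOP now $562.
#3 ($9,850): $83 to deductible, leaving $9,767; 25% of $9,767 = $2,441.75. Claim cost before the cap: $83 + $2,441.75 = $2,524.75. Adding that to $562 gives $3,086.75, past the $2,900 cap; owner pays only $2,900 − $562 = $2,338.

$2,338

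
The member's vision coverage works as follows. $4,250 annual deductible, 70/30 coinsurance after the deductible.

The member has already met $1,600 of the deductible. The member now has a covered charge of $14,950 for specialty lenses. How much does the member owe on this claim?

Remaining deductible: $4,250 − $1,600 = $2,650.
That leaves $14,950 − $2,650 = $12,300 for coinsurance.
Member's 30% share of $12,300 is $3,690.
That puts the member's cost at $2,650 + $3,690 = $6,340.

$6,340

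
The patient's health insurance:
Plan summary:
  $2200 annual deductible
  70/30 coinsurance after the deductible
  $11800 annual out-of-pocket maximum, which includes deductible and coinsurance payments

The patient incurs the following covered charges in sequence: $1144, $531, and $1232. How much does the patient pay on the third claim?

Claim 1 — $1144: entire amount goes to the deductible. Patient owes $1144 (running OOP $1144).
Claim 2 — $531: fully absorbed by the deductible. Patient owes $531 (running OOP $1675).
Claim 3 — $1232: deductible takes $525, $707 remains; patient's 30% is $212.10. Patient owes $737.10 (running OOP $2412.10).

$737.10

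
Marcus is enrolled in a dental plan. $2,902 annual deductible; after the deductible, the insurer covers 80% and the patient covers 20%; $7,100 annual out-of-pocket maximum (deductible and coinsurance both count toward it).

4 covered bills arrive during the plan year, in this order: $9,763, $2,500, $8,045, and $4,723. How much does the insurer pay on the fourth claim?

Bill 1, $9,763: $2,902 finishes the deductible; $6,861 goes to coinsurance; coinsurance $6,861 × 20% = $1,372.20. Patient pays $4,274.20; OOP now $4,274.20. Insurer: $9,763 − $4,274.20 = $5,488.80.
Bill 2, $2,500: deductible met; 20% of $2,500 = $500. Cost to patient: $500. OOP to date $4,774.20. Insurer: $2,500 − $500 = $2,000.
Bill 3, $8,045: deductible met; 20% of $8,045 = $1,609. Patient owes $1,609 (running OOP $6,383.20). Insurer: $8,045 − $1,609 = $6,436.
Bill 4, $4,723: deductible met; 20% of $4,723 = $944.60. That would push OOP to $7,327.80, over the $7,100 cap, so patient pays $7,100 − $6,383.20 = $716.80. Insurer: $4,723 − $716.80 = $4,006.20.

$4,006.20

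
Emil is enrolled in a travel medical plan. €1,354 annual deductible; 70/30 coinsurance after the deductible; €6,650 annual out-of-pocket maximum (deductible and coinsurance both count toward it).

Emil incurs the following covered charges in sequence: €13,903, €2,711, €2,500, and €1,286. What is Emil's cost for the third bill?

Claim 1 — €13,903: deductible takes €1,354, €12,549 remains; 30% of €12,549 = €3,764.70. Cost to traveler: €5,118.70. OOP to date €5,118.70.
Claim 2 — €2,711: 30% coinsurance on €2,711 = €813.30. Traveler pays €813.30; OOP now €5,932.
Claim 3 — €2,500: deductible already satisfied, so traveler's share is 30% × €2,500 = €750. That would push OOP to €6,682, over the €6,650 cap, so traveler pays €6,650 − €5,932 = €718.

€718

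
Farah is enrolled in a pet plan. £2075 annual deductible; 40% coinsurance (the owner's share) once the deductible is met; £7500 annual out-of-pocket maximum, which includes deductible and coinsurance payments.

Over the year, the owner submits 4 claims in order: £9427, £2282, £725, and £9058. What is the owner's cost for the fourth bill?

£1281.40

Bill 1, £9427: £2075 finishes the deductible; £7352 goes to coinsurance; 40% of £7352 = £2940.80. Owner pays £5015.80; OOP now £5015.80.
Bill 2, £2282: deductible already satisfied, so owner's share is 40% × £2282 = £912.80. Owner pays £912.80; OOP now £5928.60.
Bill 3, £725: deductible already satisfied, so owner's share is 40% × £725 = £290. Owner owes £290 (running OOP £6218.60).
Bill 4, £9058: deductible met; 40% of £9058 = £3623.20. That would push OOP to £9841.80, over the £7500 cap, so owner pays £7500 − £6218.60 = £1281.40.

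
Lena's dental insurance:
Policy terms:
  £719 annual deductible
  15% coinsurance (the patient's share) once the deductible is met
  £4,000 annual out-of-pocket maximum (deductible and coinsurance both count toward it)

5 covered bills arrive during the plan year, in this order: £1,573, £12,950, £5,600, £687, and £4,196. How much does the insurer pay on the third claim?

Claim 1 — £1,573: £719 to deductible, leaving £854; 15% of £854 = £128.10. Patient pays £847.10; OOP now £847.10. Insurer: £1,573 − £847.10 = £725.90.
Claim 2 — £12,950: deductible met; 15% of £12,950 = £1,942.50. Patient owes £1,942.50 (running OOP £2,789.60). Insurer: £12,950 − £1,942.50 = £11,007.50.
Claim 3 — £5,600: deductible met; 15% of £5,600 = £840. Cost to patient: £840. OOP to date £3,629.60. Plan pays £5,600 − £840 = £4,760.

£4,760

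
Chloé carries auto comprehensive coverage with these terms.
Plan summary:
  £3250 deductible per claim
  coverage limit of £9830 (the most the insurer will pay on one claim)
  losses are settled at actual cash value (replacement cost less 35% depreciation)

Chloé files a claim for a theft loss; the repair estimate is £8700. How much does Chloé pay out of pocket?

At 35% depreciation, ACV = £8700 − £3045 = £5655.
Less the £3250 deductible: £5655 − £3250 = £2405.
£2405 is within the £9830 limit, so the insurer pays £2405.
The policyholder bears the rest of the original loss: £8700 − £2405 = £6295.

£6295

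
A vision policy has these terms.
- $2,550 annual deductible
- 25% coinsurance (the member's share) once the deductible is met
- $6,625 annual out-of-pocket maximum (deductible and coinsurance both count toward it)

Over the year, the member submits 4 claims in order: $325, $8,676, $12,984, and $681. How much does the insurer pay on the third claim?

#1 ($325): all of it applies to the deductible. Member owes $325 (running OOP $325). Plan pays $325 − $325 = $0.
#2 ($8,676): $2,225 to deductible, leaving $6,451; member's 25% is $1,612.75. Cost to member: $3,837.75. OOP to date $4,162.75. Insurer: $8,676 − $3,837.75 = $4,838.25.
#3 ($12,984): deductible met; 25% of $12,984 = $3,246. OOP would hit $7,408.75 > $6,625, so the cap limits the member to $6,625 − $4,162.75 = $2,462.25. Insurer: $12,984 − $2,462.25 = $10,521.75.

$10,521.75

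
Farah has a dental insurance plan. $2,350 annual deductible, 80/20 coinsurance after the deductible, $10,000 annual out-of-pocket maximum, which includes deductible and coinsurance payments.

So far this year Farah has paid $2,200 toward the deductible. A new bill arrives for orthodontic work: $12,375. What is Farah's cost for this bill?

Remaining deductible: $2,350 − $2,200 = $150.
The remaining $12,225 (= $12,375 − $150) moves to coinsurance.
Coinsurance: $12,225 × 20% = $2,445.
That puts the patient's cost at $150 + $2,445 = $2,595 before any cap.
Total out-of-pocket so far would be $2,200 + $2,595 = $4,795, below the $10,000 cap — no reduction.

$2,595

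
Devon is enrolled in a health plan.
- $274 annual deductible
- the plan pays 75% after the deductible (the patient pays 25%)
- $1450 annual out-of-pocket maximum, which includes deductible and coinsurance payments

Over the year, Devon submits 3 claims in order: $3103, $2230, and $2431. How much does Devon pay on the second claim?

Bill 1, $3103: deductible takes $274, $2829 remains; 25% of $2829 = $707.25. Cost to patient: $981.25. OOP to date $981.25.
Bill 2, $2230: deductible met; 25% of $2230 = $557.50. That would push OOP to $1538.75, over the $1450 cap, so patient pays $1450 − $981.25 = $468.75.

$468.75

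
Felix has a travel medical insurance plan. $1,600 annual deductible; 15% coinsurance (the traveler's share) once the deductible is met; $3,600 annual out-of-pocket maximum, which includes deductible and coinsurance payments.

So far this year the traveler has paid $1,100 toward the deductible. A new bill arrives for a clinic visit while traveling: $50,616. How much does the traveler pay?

$2,500

Remaining deductible: $1,600 − $1,100 = $500.
After the $500 deductible portion, $50,616 − $500 = $50,116 is subject to coinsurance.
Traveler's 15% share of $50,116 is $7,517.40.
Traveler responsibility before any cap: $500 + $7,517.40 = $8,017.40.
That would bring total out-of-pocket to $9,117.40, past the $3,600 cap. The traveler is capped at $3,600 − $1,100 = $2,500 on this claim.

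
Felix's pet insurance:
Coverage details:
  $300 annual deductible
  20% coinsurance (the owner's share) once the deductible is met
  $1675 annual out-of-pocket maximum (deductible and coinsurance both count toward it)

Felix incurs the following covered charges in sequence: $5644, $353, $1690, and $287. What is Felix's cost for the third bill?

$235.60

Bill 1, $5644: $300 finishes the deductible; $5344 goes to coinsurance; owner's 20% is $1068.80. Owner owes $1368.80 (running OOP $1368.80).
Bill 2, $353: 20% coinsurance on $353 = $70.60. Owner pays $70.60; OOP now $1439.40.
Bill 3, $1690: deductible met; 20% of $1690 = $338. OOP would hit $1777.40 > $1675, so the cap limits the owner to $1675 − $1439.40 = $235.60.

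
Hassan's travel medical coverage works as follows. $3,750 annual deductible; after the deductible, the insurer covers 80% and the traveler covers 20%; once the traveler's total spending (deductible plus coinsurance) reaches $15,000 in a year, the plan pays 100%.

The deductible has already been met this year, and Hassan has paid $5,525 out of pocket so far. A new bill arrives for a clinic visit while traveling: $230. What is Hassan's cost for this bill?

$46

The deductible is already satisfied, so the full bill goes to coinsurance.
Coinsurance: $230 × 20% = $46.
Total out-of-pocket so far would be $5,525 + $46 = $5,571, below the $15,000 cap — no reduction.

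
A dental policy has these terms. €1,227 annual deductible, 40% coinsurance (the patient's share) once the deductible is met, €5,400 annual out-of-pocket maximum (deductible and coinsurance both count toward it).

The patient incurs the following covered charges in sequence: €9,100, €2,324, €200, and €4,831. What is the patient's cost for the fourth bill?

Claim 1 — €9,100: €1,227 to deductible, leaving €7,873; 40% of €7,873 = €3,149.20. Patient owes €4,376.20 (running OOP €4,376.20).
Claim 2 — €2,324: 40% coinsurance on €2,324 = €929.60. Cost to patient: €929.60. OOP to date €5,305.80.
Claim 3 — €200: deductible met; 40% of €200 = €80. Patient owes €80 (running OOP €5,385.80).
Claim 4 — €4,831: 40% coinsurance on €4,831 = €1,932.40. Adding that to €5,385.80 gives €7,318.20, past the €5,400 cap; patient pays only €5,400 − €5,385.80 = €14.20.

€14.20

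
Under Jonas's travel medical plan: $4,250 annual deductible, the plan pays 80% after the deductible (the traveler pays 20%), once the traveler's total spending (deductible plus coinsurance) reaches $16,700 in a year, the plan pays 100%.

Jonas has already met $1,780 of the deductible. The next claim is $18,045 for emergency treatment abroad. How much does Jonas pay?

Remaining deductible: $4,250 − $1,780 = $2,470.
The remaining $15,575 (= $18,045 − $2,470) moves to coinsurance.
20% of $15,575 = $3,115 falls to the traveler.
Traveler responsibility before any cap: $2,470 + $3,115 = $5,585.
Cumulative spending $1,780 + $5,585 = $7,365 stays under the $16,700 maximum.

$5,585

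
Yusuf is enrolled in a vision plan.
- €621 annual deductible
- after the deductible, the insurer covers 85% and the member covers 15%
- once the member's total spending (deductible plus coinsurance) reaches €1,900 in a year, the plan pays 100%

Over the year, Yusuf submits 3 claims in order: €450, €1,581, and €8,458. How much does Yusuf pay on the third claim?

Claim 1 — €450: entire amount goes to the deductible. Member pays €450; OOP now €450.
Claim 2 — €1,581: deductible takes €171, €1,410 remains; 15% of €1,410 = €211.50. Cost to member: €382.50. OOP to date €832.50.
Claim 3 — €8,458: 15% coinsurance on €8,458 = €1,268.70. OOP would hit €2,101.20 > €1,900, so the cap limits the member to €1,900 − €832.50 = €1,067.50.

€1,067.50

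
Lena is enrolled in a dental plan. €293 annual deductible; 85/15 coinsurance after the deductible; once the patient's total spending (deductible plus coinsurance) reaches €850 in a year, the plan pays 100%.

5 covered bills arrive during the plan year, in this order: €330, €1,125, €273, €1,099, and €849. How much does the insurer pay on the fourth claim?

€934.15

#1 (€330): €293 to deductible, leaving €37; coinsurance €37 × 15% = €5.55. Patient pays €298.55; OOP now €298.55. Insurer: €330 − €298.55 = €31.45.
#2 (€1,125): deductible met; 15% of €1,125 = €168.75. Patient pays €168.75; OOP now €467.30. Insurer: €1,125 − €168.75 = €956.25.
#3 (€273): deductible met; 15% of €273 = €40.95. Cost to patient: €40.95. OOP to date €508.25. Insurer: €273 − €40.95 = €232.05.
#4 (€1,099): 15% coinsurance on €1,099 = €164.85. Patient pays €164.85; OOP now €673.10. Plan pays €1,099 − €164.85 = €934.15.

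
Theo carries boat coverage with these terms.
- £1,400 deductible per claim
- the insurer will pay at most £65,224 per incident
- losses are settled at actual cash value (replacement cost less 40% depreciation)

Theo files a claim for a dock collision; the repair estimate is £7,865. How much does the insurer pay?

£3,319

Depreciate 40%: the covered value is £7,865 × 0.6 = £4,719.
Less the £1,400 deductible: £4,719 − £1,400 = £3,319.
£3,319 ≤ £65,224, so the limit doesn't bind; insurer pays £3,319.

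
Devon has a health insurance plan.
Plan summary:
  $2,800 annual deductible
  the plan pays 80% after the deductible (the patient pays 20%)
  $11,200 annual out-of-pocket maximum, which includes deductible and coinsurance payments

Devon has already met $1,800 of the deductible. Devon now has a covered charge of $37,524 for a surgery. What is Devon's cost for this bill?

Deductible still to meet: $2,800 − $1,800 = $1,000.
The remaining $36,524 (= $37,524 − $1,000) moves to coinsurance.
20% of $36,524 = $7,304.80 falls to the patient.
That puts the patient's cost at $1,000 + $7,304.80 = $8,304.80 before any cap.
Year-to-date out-of-pocket becomes $1,800 + $8,304.80 = $10,104.80, still under the $11,200 maximum, so no cap applies.

$8,304.80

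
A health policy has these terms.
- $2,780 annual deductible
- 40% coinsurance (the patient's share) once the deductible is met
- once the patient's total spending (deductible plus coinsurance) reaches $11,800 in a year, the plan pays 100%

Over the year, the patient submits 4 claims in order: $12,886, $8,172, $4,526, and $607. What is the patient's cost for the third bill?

Bill 1, $12,886: deductible takes $2,780, $10,106 remains; patient's 40% is $4,042.40. Cost to patient: $6,822.40. OOP to date $6,822.40.
Bill 2, $8,172: 40% coinsurance on $8,172 = $3,268.80. Patient pays $3,268.80; OOP now $10,091.20.
Bill 3, $4,526: deductible already satisfied, so patient's share is 40% × $4,526 = $1,810.40. That would push OOP to $11,901.60, over the $11,800 cap, so patient pays $11,800 − $10,091.20 = $1,708.80.

$1,708.80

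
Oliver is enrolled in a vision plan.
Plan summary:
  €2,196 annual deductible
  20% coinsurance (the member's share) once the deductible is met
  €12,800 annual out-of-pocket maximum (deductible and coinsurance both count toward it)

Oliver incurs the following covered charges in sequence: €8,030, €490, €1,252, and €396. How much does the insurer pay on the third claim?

Claim 1 — €8,030: deductible takes €2,196, €5,834 remains; coinsurance €5,834 × 20% = €1,166.80. Member pays €3,362.80; OOP now €3,362.80. Insurer: €8,030 − €3,362.80 = €4,667.20.
Claim 2 — €490: deductible met; 20% of €490 = €98. Member pays €98; OOP now €3,460.80. Plan pays €490 − €98 = €392.
Claim 3 — €1,252: deductible already satisfied, so member's share is 20% × €1,252 = €250.40. Cost to member: €250.40. OOP to date €3,711.20. Plan pays €1,252 − €250.40 = €1,001.60.

€1,001.60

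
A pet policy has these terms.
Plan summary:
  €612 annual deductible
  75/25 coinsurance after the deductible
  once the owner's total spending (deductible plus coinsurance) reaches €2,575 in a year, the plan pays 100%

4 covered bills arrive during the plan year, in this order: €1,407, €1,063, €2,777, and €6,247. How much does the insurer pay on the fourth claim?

€5,442.75

#1 (€1,407): €612 finishes the deductible; €795 goes to coinsurance; owner's 25% is €198.75. Owner pays €810.75; OOP now €810.75. Plan pays €1,407 − €810.75 = €596.25.
#2 (€1,063): deductible met; 25% of €1,063 = €265.75. Owner owes €265.75 (running OOP €1,076.50). Plan pays €1,063 − €265.75 = €797.25.
#3 (€2,777): deductible met; 25% of €2,777 = €694.25. Cost to owner: €694.25. OOP to date €1,770.75. Plan pays €2,777 − €694.25 = €2,082.75.
#4 (€6,247): deductible met; 25% of €6,247 = €1,561.75. That would push OOP to €3,332.50, over the €2,575 cap, so owner pays €2,575 − €1,770.75 = €804.25. Plan pays €6,247 − €804.25 = €5,442.75.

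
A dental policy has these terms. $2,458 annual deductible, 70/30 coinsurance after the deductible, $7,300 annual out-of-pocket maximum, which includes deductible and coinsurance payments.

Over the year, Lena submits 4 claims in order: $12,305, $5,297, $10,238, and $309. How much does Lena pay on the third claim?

Claim 1 — $12,305: $2,458 finishes the deductible; $9,847 goes to coinsurance; 30% of $9,847 = $2,954.10. Cost to patient: $5,412.10. OOP to date $5,412.10.
Claim 2 — $5,297: 30% coinsurance on $5,297 = $1,589.10. Cost to patient: $1,589.10. OOP to date $7,001.20.
Claim 3 — $10,238: deductible met; 30% of $10,238 = $3,071.40. Adding that to $7,001.20 gives $10,072.60, past the $7,300 cap; patient pays only $7,300 − $7,001.20 = $298.80.

$298.80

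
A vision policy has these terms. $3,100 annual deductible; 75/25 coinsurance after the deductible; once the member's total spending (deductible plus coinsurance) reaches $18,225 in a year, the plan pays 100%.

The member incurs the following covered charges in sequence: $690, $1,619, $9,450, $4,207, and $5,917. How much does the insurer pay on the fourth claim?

Bill 1, $690: fully absorbed by the deductible. Member owes $690 (running OOP $690). Plan pays $690 − $690 = $0.
Bill 2, $1,619: all of it applies to the deductible. Member pays $1,619; OOP now $2,309. Plan pays $1,619 − $1,619 = $0.
Bill 3, $9,450: deductible takes $791, $8,659 remains; member's 25% is $2,164.75. Member pays $2,955.75; OOP now $5,264.75. Plan pays $9,450 − $2,955.75 = $6,494.25.
Bill 4, $4,207: 25% coinsurance on $4,207 = $1,051.75. Member pays $1,051.75; OOP now $6,316.50. Plan pays $4,207 − $1,051.75 = $3,155.25.

$3,155.25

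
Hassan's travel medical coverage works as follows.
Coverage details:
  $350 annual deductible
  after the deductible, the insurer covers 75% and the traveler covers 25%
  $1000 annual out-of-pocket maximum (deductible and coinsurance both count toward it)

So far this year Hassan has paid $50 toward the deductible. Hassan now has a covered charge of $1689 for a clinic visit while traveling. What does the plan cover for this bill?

Remaining deductible: $350 − $50 = $300.
After the $300 deductible portion, $1689 − $300 = $1389 is subject to coinsurance.
Traveler's 25% share of $1389 is $347.25.
So the traveler owes $300 + $347.25 = $647.25 before any cap.
Cumulative spending $50 + $647.25 = $697.25 stays under the $1000 maximum.
The insurer covers the remainder: $1689 − $647.25 = $1041.75.

$1041.75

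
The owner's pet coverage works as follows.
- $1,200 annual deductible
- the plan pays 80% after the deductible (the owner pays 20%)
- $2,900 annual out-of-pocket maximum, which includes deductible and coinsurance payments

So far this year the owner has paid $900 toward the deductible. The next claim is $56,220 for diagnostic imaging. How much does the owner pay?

Deductible still to meet: $1,200 − $900 = $300.
That leaves $56,220 − $300 = $55,920 for coinsurance.
20% of $55,920 = $11,184 falls to the owner.
So the owner owes $300 + $11,184 = $11,484 before any cap.
Year-to-date out-of-pocket would reach $900 + $11,484 = $12,384, above the $2,900 maximum, so the owner pays only $2,900 − $900 = $2,000.

$2,000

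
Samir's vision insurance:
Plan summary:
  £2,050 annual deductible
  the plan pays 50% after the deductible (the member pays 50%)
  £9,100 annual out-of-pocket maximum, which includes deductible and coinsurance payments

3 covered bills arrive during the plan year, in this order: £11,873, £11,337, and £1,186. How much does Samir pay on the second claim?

Claim 1 (£11,873): £2,050 to deductible, leaving £9,823; coinsurance £9,823 × 50% = £4,911.50. Cost to member: £6,961.50. OOP to date £6,961.50.
Claim 2 (£11,337): 50% coinsurance on £11,337 = £5,668.50. Adding that to £6,961.50 gives £12,630, past the £9,100 cap; member pays only £9,100 − £6,961.50 = £2,138.50.

£2,138.50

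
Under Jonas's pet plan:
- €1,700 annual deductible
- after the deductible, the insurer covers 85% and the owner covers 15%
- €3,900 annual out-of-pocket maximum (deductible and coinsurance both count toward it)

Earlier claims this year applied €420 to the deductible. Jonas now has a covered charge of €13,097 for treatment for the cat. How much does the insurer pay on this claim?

€10,044.45

Deductible still to meet: €1,700 − €420 = €1,280.
That leaves €13,097 − €1,280 = €11,817 for coinsurance.
Coinsurance: €11,817 × 15% = €1,772.55.
That puts the owner's cost at €1,280 + €1,772.55 = €3,052.55 before any cap.
Cumulative spending €420 + €3,052.55 = €3,472.55 stays under the €3,900 maximum.
The insurer covers the remainder: €13,097 − €3,052.55 = €10,044.45.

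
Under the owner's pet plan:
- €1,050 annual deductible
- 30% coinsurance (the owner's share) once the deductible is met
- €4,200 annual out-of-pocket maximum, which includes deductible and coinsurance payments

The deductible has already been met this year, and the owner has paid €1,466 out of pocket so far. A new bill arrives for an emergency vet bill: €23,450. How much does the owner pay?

€2,734

With the deductible met, the entire €23,450 is subject to coinsurance.
Coinsurance: €23,450 × 30% = €7,035.
Year-to-date out-of-pocket would reach €1,466 + €7,035 = €8,501, above the €4,200 maximum, so the owner pays only €4,200 − €1,466 = €2,734.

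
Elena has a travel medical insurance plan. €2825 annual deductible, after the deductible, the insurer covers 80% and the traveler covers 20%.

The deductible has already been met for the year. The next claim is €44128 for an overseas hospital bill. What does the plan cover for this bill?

The deductible is already satisfied, so the full bill goes to coinsurance.
20% of €44128 = €8825.60 falls to the traveler.
Insurer pays the balance: €44128 − €8825.60 = €35302.40.

€35302.40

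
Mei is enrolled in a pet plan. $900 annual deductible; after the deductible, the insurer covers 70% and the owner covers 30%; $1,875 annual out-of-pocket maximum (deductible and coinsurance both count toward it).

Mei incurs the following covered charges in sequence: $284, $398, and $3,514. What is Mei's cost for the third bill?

Claim 1 ($284): entire amount goes to the deductible. Cost to owner: $284. OOP to date $284.
Claim 2 ($398): all of it applies to the deductible. Owner owes $398 (running OOP $682).
Claim 3 ($3,514): $218 to deductible, leaving $3,296; owner's 30% is $988.80. Deductible plus coinsurance: $218 + $988.80 = $1,206.80. That would push OOP to $1,888.80, over the $1,875 cap, so owner pays $1,875 − $682 = $1,193.

$1,193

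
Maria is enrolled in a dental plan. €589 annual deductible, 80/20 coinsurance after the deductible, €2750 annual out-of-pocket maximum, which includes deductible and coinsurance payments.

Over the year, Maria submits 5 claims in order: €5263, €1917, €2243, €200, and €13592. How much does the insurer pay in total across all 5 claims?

€20465

#1 (€5263): €589 to deductible, leaving €4674; coinsurance €4674 × 20% = €934.80. Patient owes €1523.80 (running OOP €1523.80). Insurer: €5263 − €1523.80 = €3739.20.
#2 (€1917): deductible met; 20% of €1917 = €383.40. Cost to patient: €383.40. OOP to date €1907.20. Insurer: €1917 − €383.40 = €1533.60.
#3 (€2243): deductible already satisfied, so patient's share is 20% × €2243 = €448.60. Patient pays €448.60; OOP now €2355.80. Insurer: €2243 − €448.60 = €1794.40.
#4 (€200): deductible met; 20% of €200 = €40. Patient owes €40 (running OOP €2395.80). Insurer: €200 − €40 = €160.
#5 (€13592): 20% coinsurance on €13592 = €2718.40. That would push OOP to €5114.20, over the €2750 cap, so patient pays €2750 − €2395.80 = €354.20. Plan pays €13592 − €354.20 = €13237.80.
Insurer total = bills − patient's total = €23215 − €2750 = €20465.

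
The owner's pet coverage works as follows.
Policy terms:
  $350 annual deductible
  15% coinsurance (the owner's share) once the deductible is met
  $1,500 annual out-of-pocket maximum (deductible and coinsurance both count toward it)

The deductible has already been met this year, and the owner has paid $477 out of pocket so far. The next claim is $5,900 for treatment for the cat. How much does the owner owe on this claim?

$885

The deductible is already satisfied, so the full bill goes to coinsurance.
Owner's 15% share of $5,900 is $885.
Total out-of-pocket so far would be $477 + $885 = $1,362, below the $1,500 cap — no reduction.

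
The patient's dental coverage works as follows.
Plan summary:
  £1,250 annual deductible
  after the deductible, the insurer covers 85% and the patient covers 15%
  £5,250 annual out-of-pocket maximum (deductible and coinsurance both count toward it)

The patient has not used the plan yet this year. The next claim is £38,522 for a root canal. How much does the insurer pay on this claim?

Nothing has been paid toward the £1,250 deductible, so the first £1,250 of this charge is applied there.
That leaves £38,522 − £1,250 = £37,272 for coinsurance.
15% of £37,272 = £5,590.80 falls to the patient.
Patient responsibility before any cap: £1,250 + £5,590.80 = £6,840.80.
Year-to-date out-of-pocket would reach £0 + £6,840.80 = £6,840.80, above the £5,250 maximum, so the patient pays only £5,250 − £0 = £5,250.
Insurer pays the balance: £38,522 − £5,250 = £33,272.

£33,272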